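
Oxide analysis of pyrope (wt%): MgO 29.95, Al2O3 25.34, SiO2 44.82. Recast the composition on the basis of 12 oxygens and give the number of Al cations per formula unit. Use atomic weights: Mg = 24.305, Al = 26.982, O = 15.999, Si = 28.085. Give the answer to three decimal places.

MgO (M=40.304): mol = 0.74310; Mg = 0.74310, O = 0.74310.
Al2O3 (M=101.961): mol = 0.24853; Al = 0.49706, O = 0.74559.
SiO2 (M=60.083): mol = 0.74597; Si = 0.74597, O = 1.49194.
ΣO = 2.98063; factor = 12/ΣO = 4.02599.
Al apfu = 0.49706 × 4.02599 = 2.001.

2.001 Al apfu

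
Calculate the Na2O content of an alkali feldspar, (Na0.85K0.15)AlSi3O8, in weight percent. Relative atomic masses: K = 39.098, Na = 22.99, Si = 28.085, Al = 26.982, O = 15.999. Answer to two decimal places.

Formula mass = 264.635 g/mol.
0.85 Na → 0.4250 mol Na2O per formula unit; M(Na2O) = 61.979, so Na2O mass = 26.341 g.
26.341/264.635 × 100 = 9.95 wt%.

9.95 wt%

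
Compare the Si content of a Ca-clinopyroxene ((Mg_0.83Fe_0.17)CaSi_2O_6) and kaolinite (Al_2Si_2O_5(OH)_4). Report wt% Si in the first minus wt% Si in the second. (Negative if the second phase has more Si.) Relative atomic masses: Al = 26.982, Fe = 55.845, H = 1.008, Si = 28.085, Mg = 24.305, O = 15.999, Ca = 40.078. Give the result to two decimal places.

Si in (Mg_0.83Fe_0.17)CaSi_2O_6: molar mass 221.909 g/mol; 2×28.085 = 56.170 g → 25.31 wt%.
Si in Al_2Si_2O_5(OH)_4: molar mass 258.157 g/mol; 2×28.085 = 56.170 g → 21.76 wt%.
Difference = 25.31 − 21.76 = 3.55 percentage points.

3.55 percentage points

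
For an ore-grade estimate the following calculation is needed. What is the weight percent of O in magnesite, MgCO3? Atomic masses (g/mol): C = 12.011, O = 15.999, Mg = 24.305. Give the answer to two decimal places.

M(MgCO3) = 84.313 g/mol.
O contributes 3 × 15.999 = 47.997 g per mole.
47.997/84.313 = 0.5693 → 56.93%.

56.93 weight percent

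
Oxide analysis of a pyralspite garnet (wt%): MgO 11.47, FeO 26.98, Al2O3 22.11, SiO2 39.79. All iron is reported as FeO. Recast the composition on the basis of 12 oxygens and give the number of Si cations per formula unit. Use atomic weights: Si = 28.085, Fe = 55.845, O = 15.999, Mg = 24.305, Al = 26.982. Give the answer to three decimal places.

3.016 Si apfu

11.47 wt% MgO ÷ 40.304 g/mol = 0.28459 mol, giving 0.28459 Mg and 0.28459 O.
26.98 wt% FeO ÷ 71.844 g/mol = 0.37554 mol, giving 0.37554 Fe and 0.37554 O.
22.11 wt% Al2O3 ÷ 101.961 g/mol = 0.21685 mol, giving 0.43370 Al and 0.65055 O.
39.79 wt% SiO2 ÷ 60.083 g/mol = 0.66225 mol, giving 0.66225 Si and 1.32450 O.
Oxygen sums to 2.63518; scaling by 12/2.63518 = 4.55377 puts the formula on 12 O.
Si: 0.66225 × 4.55377 = 3.016 atoms per formula unit.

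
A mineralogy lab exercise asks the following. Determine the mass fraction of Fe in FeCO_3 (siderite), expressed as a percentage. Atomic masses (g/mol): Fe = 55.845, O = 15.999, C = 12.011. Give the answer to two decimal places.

48.20 weight percent

Formula mass = 1×55.845 + 1×12.011 + 3×15.999 = 115.853 g/mol, of which 55.845 g is Fe.
So Fe makes up 55.845/115.853 = 0.4820 of the mass, i.e. 48.20%.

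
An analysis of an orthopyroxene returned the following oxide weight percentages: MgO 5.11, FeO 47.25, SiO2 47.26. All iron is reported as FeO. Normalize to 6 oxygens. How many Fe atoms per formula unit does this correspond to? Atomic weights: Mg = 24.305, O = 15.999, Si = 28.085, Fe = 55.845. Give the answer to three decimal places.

1.674 Fe apfu

5.11 wt% MgO ÷ 40.304 g/mol = 0.12679 mol, giving 0.12679 Mg and 0.12679 O.
47.25 wt% FeO ÷ 71.844 g/mol = 0.65767 mol, giving 0.65767 Fe and 0.65767 O.
47.26 wt% SiO2 ÷ 60.083 g/mol = 0.78658 mol, giving 0.78658 Si and 1.57316 O.
Oxygen sums to 2.35762; scaling by 6/2.35762 = 2.54494 puts the formula on 6 O.
Fe: 0.65767 × 2.54494 = 1.674 atoms per formula unit.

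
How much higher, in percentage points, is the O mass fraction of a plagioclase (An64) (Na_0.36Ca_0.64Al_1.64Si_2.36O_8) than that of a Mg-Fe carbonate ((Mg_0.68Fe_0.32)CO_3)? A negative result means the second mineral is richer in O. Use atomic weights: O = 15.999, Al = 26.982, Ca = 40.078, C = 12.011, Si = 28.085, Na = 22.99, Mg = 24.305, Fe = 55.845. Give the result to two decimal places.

M(Na_0.36Ca_0.64Al_1.64Si_2.36O_8) = 272.449 g/mol, so wt% O = 127.992/272.449 × 100 = 46.98%.
M((Mg_0.68Fe_0.32)CO_3) = 94.406 g/mol, so wt% O = 47.997/94.406 × 100 = 50.84%.
46.98 − 50.84 = -3.86 pp.

-3.86 percentage points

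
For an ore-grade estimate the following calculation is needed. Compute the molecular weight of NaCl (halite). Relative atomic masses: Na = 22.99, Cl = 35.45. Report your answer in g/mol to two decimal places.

58.44 g/mol

M = 1(22.99) + 1(35.45)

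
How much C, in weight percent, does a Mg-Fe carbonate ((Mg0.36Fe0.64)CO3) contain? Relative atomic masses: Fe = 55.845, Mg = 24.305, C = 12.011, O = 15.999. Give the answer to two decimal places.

M((Mg0.36Fe0.64)CO3) = 104.499 g/mol.
C contributes 1 × 12.011 = 12.011 g per mole.
12.011/104.499 = 0.1149 → 11.49%.

11.49 weight percent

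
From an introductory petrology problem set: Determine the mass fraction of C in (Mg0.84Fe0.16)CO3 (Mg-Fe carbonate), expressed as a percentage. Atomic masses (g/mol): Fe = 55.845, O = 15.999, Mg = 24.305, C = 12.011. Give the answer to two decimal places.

13.44 mass %

Formula mass = 0.84×24.305 + 0.16×55.845 + 1×12.011 + 3×15.999 = 89.359 g/mol, of which 12.011 g is C.
So C makes up 12.011/89.359 = 0.1344 of the mass, i.e. 13.44%.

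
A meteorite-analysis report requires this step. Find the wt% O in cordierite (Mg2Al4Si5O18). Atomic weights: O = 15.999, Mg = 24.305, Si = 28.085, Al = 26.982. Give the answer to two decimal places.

Molar mass of Mg2Al4Si5O18: 2·24.305 + 4·26.982 + 5·28.085 + 18·15.999 = 584.945 g/mol.
Mass of O per formula unit: 18 × 15.999 = 287.982 g.
Weight fraction O = 287.982 / 584.945 = 0.4923.

49.23 mass %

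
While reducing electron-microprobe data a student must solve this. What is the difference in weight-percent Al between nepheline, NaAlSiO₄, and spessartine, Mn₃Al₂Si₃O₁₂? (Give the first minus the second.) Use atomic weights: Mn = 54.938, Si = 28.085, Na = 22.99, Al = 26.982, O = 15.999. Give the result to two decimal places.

Al in NaAlSiO₄: molar mass 142.053 g/mol; 1×26.982 = 26.982 g → 18.99 wt%.
Al in Mn₃Al₂Si₃O₁₂: molar mass 495.021 g/mol; 2×26.982 = 53.964 g → 10.90 wt%.
Difference = 18.99 − 10.90 = 8.09 percentage points.

8.09 percentage points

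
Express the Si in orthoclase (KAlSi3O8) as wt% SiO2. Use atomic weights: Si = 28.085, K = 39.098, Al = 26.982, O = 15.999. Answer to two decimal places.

Molar mass of KAlSi3O8 = 1·39.098 + 1·26.982 + 3·28.085 + 8·15.999 = 278.327 g/mol.
Each formula unit contains 3 Si, equivalent to 3/1 = 3.0000 mol SiO2.
M(SiO2) = 1×28.085 + 2×15.999 = 60.083 g/mol.
Mass of SiO2 per formula unit = 3.0000 × 60.083 = 180.249 g.
SiO2 wt% = 180.249 / 278.327 × 100 = 64.76%.

64.76 wt%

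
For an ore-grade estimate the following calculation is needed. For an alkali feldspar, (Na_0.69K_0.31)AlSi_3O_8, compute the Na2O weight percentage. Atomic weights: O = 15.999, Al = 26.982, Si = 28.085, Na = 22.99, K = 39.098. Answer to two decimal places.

Molar mass of (Na_0.69K_0.31)AlSi_3O_8 = 0.69*22.99 + 0.31*39.098 + 1*26.982 + 3*28.085 + 8*15.999 = 267.212 g/mol.
Each formula unit contains 0.69 Na, equivalent to 0.69/2 = 0.3450 mol Na2O.
M(Na2O) = 2×22.99 + 1×15.999 = 61.979 g/mol.
Mass of Na2O per formula unit = 0.3450 × 61.979 = 21.383 g.
Na2O wt% = 21.383 / 267.212 × 100 = 8.00%.

8.00 wt%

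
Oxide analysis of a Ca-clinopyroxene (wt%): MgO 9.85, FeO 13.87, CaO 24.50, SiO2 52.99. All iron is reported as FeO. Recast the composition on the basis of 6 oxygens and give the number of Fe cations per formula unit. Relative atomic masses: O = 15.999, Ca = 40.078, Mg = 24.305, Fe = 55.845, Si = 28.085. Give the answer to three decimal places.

0.439 Fe apfu

MgO (M=40.304): mol = 0.24439; Mg = 0.24439, O = 0.24439.
FeO (M=71.844): mol = 0.19306; Fe = 0.19306, O = 0.19306.
CaO (M=56.077): mol = 0.43690; Ca = 0.43690, O = 0.43690.
SiO2 (M=60.083): mol = 0.88195; Si = 0.88195, O = 1.76390.
ΣO = 2.63825; factor = 6/ΣO = 2.27423.
Fe apfu = 0.19306 × 2.27423 = 0.439.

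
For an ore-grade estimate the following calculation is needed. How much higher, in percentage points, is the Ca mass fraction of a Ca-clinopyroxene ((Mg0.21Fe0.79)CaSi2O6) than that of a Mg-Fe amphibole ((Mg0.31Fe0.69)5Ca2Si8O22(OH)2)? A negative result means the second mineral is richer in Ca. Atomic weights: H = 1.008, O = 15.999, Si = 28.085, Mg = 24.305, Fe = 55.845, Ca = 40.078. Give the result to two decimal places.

Ca in (Mg0.21Fe0.79)CaSi2O6: molar mass 241.464 g/mol; 1×40.078 = 40.078 g → 16.60 wt%.
Ca in (Mg0.31Fe0.69)5Ca2Si8O22(OH)2: molar mass 921.166 g/mol; 2×40.078 = 80.156 g → 8.70 wt%.
Difference = 16.60 − 8.70 = 7.90 percentage points.

7.90 percentage points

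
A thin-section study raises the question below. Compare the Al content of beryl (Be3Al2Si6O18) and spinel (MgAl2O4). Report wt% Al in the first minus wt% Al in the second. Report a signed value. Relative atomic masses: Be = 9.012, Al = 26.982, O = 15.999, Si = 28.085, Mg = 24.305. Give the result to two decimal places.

Al in Be3Al2Si6O18: molar mass 537.492 g/mol; 2×26.982 = 53.964 g → 10.04 wt%.
Al in MgAl2O4: molar mass 142.265 g/mol; 2×26.982 = 53.964 g → 37.93 wt%.
Difference = 10.04 − 37.93 = -27.89 percentage points.

-27.89 percentage points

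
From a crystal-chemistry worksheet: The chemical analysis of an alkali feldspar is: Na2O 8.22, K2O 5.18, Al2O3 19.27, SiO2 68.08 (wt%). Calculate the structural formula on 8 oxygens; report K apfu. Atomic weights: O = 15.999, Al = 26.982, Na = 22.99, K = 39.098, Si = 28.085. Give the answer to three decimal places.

0.291 K apfu

Na2O (M=61.979): mol = 0.13263; Na = 0.26526, O = 0.13263.
K2O (M=94.195): mol = 0.05499; K = 0.10998, O = 0.05499.
Al2O3 (M=101.961): mol = 0.18899; Al = 0.37798, O = 0.56697.
SiO2 (M=60.083): mol = 1.13310; Si = 1.13310, O = 2.26620.
ΣO = 3.02079; factor = 8/ΣO = 2.64831.
K apfu = 0.10998 × 2.64831 = 0.291.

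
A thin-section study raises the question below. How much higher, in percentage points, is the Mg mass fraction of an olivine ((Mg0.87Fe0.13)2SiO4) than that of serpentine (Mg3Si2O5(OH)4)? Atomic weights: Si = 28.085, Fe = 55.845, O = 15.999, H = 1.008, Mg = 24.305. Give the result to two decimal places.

First mineral: 42.291 g Mg in 148.891 g formula = 28.40 wt% Mg.
Second mineral: 72.915 g Mg in 277.108 g formula = 26.31 wt% Mg.
28.40% − 26.31% gives a difference of 2.09 percentage points.

2.09 percentage points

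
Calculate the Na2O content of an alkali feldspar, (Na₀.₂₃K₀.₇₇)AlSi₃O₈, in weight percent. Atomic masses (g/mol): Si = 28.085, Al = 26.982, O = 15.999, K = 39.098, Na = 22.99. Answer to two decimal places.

2.60 wt%

Molar mass of (Na₀.₂₃K₀.₇₇)AlSi₃O₈ = 0.23·22.99 + 0.77·39.098 + 1·26.982 + 3·28.085 + 8·15.999 = 274.622 g/mol.
Each formula unit contains 0.23 Na, equivalent to 0.23/2 = 0.1150 mol Na2O.
M(Na2O) = 2×22.99 + 1×15.999 = 61.979 g/mol.
Mass of Na2O per formula unit = 0.1150 × 61.979 = 7.128 g.
Na2O wt% = 7.128 / 274.622 × 100 = 2.60%.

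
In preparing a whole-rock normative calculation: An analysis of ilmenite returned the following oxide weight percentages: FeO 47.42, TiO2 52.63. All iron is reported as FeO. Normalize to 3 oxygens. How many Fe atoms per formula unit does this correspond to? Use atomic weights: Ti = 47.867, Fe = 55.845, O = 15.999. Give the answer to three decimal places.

1.001 Fe apfu

47.42 wt% FeO ÷ 71.844 g/mol = 0.66004 mol, giving 0.66004 Fe and 0.66004 O.
52.63 wt% TiO2 ÷ 79.865 g/mol = 0.65899 mol, giving 0.65899 Ti and 1.31798 O.
Oxygen sums to 1.97802; scaling by 3/1.97802 = 1.51667 puts the formula on 3 O.
Fe: 0.66004 × 1.51667 = 1.001 atoms per formula unit.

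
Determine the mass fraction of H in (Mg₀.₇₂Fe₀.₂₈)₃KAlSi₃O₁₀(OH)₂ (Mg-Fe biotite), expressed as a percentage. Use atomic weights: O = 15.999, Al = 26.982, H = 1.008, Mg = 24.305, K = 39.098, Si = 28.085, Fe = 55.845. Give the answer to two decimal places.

0.45 wt%

M((Mg₀.₇₂Fe₀.₂₈)₃KAlSi₃O₁₀(OH)₂) = 443.748 g/mol.
H contributes 2 × 1.008 = 2.016 g per mole.
2.016/443.748 = 0.0045 → 0.45%.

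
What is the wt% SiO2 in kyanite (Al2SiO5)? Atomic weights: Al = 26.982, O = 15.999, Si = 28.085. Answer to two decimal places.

37.08 wt%

Molar mass of Al2SiO5 = 2·26.982 + 1·28.085 + 5·15.999 = 162.044 g/mol.
Each formula unit contains 1 Si, equivalent to 1/1 = 1.0000 mol SiO2.
M(SiO2) = 1×28.085 + 2×15.999 = 60.083 g/mol.
Mass of SiO2 per formula unit = 1.0000 × 60.083 = 60.083 g.
SiO2 wt% = 60.083 / 162.044 × 100 = 37.08%.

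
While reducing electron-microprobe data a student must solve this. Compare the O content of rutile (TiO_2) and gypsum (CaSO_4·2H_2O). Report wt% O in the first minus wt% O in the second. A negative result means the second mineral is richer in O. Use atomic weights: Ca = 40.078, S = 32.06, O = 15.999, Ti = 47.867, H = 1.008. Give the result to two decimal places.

-15.69 percentage points

O in TiO_2: molar mass 79.865 g/mol; 2×15.999 = 31.998 g → 40.07 wt%.
O in CaSO_4·2H_2O: molar mass 172.164 g/mol; 6×15.999 = 95.994 g → 55.76 wt%.
Difference = 40.07 − 55.76 = -15.69 percentage points.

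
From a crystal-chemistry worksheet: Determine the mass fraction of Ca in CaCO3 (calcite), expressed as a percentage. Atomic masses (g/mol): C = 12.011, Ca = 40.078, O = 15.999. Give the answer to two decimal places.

M(CaCO3) = 100.086 g/mol.
Ca contributes 1 × 40.078 = 40.078 g per mole.
40.078/100.086 = 0.4004 → 40.04%.

40.04 wt%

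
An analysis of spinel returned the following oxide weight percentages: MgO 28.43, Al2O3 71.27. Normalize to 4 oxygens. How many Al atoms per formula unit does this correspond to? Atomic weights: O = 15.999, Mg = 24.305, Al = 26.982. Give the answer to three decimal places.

28.43 wt% MgO ÷ 40.304 g/mol = 0.70539 mol, giving 0.70539 Mg and 0.70539 O.
71.27 wt% Al2O3 ÷ 101.961 g/mol = 0.69899 mol, giving 1.39798 Al and 2.09697 O.
Oxygen sums to 2.80236; scaling by 4/2.80236 = 1.42737 puts the formula on 4 O.
Al: 1.39798 × 1.42737 = 1.995 atoms per formula unit.

1.995 Al apfu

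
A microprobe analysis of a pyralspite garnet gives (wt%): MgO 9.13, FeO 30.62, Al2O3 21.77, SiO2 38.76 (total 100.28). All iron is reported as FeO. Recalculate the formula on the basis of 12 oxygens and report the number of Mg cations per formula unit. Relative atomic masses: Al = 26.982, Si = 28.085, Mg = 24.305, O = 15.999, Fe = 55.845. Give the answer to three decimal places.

1.052 Mg apfu

9.13 wt% MgO ÷ 40.304 g/mol = 0.22653 mol, giving 0.22653 Mg and 0.22653 O.
30.62 wt% FeO ÷ 71.844 g/mol = 0.42620 mol, giving 0.42620 Fe and 0.42620 O.
21.77 wt% Al2O3 ÷ 101.961 g/mol = 0.21351 mol, giving 0.42702 Al and 0.64053 O.
38.76 wt% SiO2 ÷ 60.083 g/mol = 0.64511 mol, giving 0.64511 Si and 1.29022 O.
Oxygen sums to 2.58348; scaling by 12/2.58348 = 4.64490 puts the formula on 12 O.
Mg: 0.22653 × 4.64490 = 1.052 atoms per formula unit.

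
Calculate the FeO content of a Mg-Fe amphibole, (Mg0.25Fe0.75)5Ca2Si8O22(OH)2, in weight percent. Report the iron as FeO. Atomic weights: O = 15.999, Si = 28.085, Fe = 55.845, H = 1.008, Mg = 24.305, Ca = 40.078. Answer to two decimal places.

28.95 wt%

Formula mass = 930.628 g/mol.
3.75 Fe → 3.7500 mol FeO per formula unit; M(FeO) = 71.844, so FeO mass = 269.415 g.
269.415/930.628 × 100 = 28.95 wt%.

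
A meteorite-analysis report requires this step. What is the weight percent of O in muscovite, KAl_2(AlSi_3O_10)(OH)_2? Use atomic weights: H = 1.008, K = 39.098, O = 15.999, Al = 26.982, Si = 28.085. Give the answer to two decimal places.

Formula mass = 1*39.098 + 3*26.982 + 3*28.085 + 12*15.999 + 2*1.008 = 398.303 g/mol, of which 191.988 g is O.
So O makes up 191.988/398.303 = 0.4820 of the mass, i.e. 48.20%.

48.20 mass %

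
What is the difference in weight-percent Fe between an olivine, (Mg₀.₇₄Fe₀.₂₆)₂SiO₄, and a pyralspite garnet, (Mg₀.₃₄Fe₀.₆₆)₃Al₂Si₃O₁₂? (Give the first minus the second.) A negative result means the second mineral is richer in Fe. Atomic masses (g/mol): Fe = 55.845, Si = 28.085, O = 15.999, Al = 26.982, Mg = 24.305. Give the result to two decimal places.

Fe in (Mg₀.₇₄Fe₀.₂₆)₂SiO₄: molar mass 157.092 g/mol; 0.52×55.845 = 29.039 g → 18.49 wt%.
Fe in (Mg₀.₃₄Fe₀.₆₆)₃Al₂Si₃O₁₂: molar mass 465.571 g/mol; 1.98×55.845 = 110.573 g → 23.75 wt%.
Difference = 18.49 − 23.75 = -5.26 percentage points.

-5.26 percentage points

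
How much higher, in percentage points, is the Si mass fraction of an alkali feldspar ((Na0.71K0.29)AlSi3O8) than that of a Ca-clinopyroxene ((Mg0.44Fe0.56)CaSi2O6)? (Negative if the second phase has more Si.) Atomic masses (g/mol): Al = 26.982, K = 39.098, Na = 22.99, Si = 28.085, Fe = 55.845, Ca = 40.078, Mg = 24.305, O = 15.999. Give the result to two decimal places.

First mineral: 84.255 g Si in 266.890 g formula = 31.57 wt% Si.
Second mineral: 56.170 g Si in 234.209 g formula = 23.98 wt% Si.
31.57% − 23.98% gives a difference of 7.59 percentage points.

7.59 percentage points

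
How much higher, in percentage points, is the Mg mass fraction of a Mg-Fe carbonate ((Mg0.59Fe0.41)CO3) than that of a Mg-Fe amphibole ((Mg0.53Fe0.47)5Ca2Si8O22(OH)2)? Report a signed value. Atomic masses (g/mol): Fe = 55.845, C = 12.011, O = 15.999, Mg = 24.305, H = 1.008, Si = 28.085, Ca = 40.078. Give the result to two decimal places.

7.48 percentage points

First mineral: 14.340 g Mg in 97.244 g formula = 14.75 wt% Mg.
Second mineral: 64.408 g Mg in 886.472 g formula = 7.27 wt% Mg.
14.75% − 7.27% gives a difference of 7.48 percentage points.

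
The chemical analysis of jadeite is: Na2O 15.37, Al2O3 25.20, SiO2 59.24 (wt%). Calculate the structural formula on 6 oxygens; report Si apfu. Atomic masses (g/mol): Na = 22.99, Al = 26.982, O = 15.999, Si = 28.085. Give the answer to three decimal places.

1.998 Si apfu

15.37 wt% Na2O ÷ 61.979 g/mol = 0.24799 mol, giving 0.49598 Na and 0.24799 O.
25.20 wt% Al2O3 ÷ 101.961 g/mol = 0.24715 mol, giving 0.49430 Al and 0.74145 O.
59.24 wt% SiO2 ÷ 60.083 g/mol = 0.98597 mol, giving 0.98597 Si and 1.97194 O.
Oxygen sums to 2.96138; scaling by 6/2.96138 = 2.02608 puts the formula on 6 O.
Si: 0.98597 × 2.02608 = 1.998 atoms per formula unit.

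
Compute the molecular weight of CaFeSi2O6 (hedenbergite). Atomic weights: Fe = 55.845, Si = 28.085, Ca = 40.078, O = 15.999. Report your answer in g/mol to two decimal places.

248.09 g/mol

M = 1*40.078 + 1*55.845 + 2*28.085 + 6*15.999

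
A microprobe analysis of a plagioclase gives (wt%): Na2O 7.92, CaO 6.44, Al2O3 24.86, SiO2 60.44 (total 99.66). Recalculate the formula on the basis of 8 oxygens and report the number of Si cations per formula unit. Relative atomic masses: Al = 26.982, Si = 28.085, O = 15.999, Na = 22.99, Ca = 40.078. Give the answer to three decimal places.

Na2O (M=61.979): mol = 0.12779; Na = 0.25558, O = 0.12779.
CaO (M=56.077): mol = 0.11484; Ca = 0.11484, O = 0.11484.
Al2O3 (M=101.961): mol = 0.24382; Al = 0.48764, O = 0.73146.
SiO2 (M=60.083): mol = 1.00594; Si = 1.00594, O = 2.01188.
ΣO = 2.98597; factor = 8/ΣO = 2.67920.
Si apfu = 1.00594 × 2.67920 = 2.695.

2.695 Si apfu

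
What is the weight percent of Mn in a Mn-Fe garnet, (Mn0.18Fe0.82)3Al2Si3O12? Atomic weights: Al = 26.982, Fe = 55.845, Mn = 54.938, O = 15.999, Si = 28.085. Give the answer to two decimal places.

5.97 weight percent

Molar mass of (Mn0.18Fe0.82)3Al2Si3O12: 0.54·54.938 + 2.46·55.845 + 2·26.982 + 3·28.085 + 12·15.999 = 497.252 g/mol.
Mass of Mn per formula unit: 0.54 × 54.938 = 29.667 g.
Weight fraction Mn = 29.667 / 497.252 = 0.0597.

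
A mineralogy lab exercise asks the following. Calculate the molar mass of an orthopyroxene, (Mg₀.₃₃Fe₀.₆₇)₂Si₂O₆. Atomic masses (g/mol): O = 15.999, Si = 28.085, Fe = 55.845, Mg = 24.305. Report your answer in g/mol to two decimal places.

M = 0.66(24.305) + 1.34(55.845) + 2(28.085) + 6(15.999)

243.04 g/mol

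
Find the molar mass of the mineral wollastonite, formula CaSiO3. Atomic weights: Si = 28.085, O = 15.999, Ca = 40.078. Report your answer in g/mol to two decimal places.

116.16 g/mol

The formula mass is the sum 1(40.078) + 1(28.085) + 3(15.999).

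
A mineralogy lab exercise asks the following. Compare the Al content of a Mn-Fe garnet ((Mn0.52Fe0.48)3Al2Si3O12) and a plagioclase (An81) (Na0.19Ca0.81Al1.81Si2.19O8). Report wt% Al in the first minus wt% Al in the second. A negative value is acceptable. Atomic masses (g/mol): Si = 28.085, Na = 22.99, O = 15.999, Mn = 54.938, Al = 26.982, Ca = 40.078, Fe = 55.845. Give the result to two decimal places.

-6.88 percentage points

First mineral: 53.964 g Al in 496.327 g formula = 10.87 wt% Al.
Second mineral: 48.837 g Al in 275.167 g formula = 17.75 wt% Al.
10.87% − 17.75% gives a difference of -6.88 percentage points.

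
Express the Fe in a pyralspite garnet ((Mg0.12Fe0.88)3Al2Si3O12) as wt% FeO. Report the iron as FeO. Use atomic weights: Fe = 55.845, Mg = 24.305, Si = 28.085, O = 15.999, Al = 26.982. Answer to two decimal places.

39.00 wt%

M((Mg0.12Fe0.88)3Al2Si3O12) = 486.388 g/mol; M(FeO) = 71.844 g/mol.
Moles FeO per formula unit = 2.64 Fe ÷ 1 = 2.6400.
FeO fraction = (2.6400 × 71.844) / 486.388 = 189.668/486.388 = 0.3900.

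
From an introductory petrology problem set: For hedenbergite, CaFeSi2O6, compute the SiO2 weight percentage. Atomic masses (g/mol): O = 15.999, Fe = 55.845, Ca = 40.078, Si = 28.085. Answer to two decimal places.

48.44 wt%

Molar mass of CaFeSi2O6 = 1·40.078 + 1·55.845 + 2·28.085 + 6·15.999 = 248.087 g/mol.
Each formula unit contains 2 Si, equivalent to 2/1 = 2.0000 mol SiO2.
M(SiO2) = 1×28.085 + 2×15.999 = 60.083 g/mol.
Mass of SiO2 per formula unit = 2.0000 × 60.083 = 120.166 g.
SiO2 wt% = 120.166 / 248.087 × 100 = 48.44%.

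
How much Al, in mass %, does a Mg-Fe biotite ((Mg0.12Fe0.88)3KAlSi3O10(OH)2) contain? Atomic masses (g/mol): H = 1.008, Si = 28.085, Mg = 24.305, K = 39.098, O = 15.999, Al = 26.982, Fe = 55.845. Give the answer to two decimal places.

Molar mass of (Mg0.12Fe0.88)3KAlSi3O10(OH)2: 0.36·24.305 + 2.64·55.845 + 1·39.098 + 1·26.982 + 3·28.085 + 12·15.999 + 2·1.008 = 500.520 g/mol.
Mass of Al per formula unit: 1 × 26.982 = 26.982 g.
Weight fraction Al = 26.982 / 500.520 = 0.0539.

5.39 mass %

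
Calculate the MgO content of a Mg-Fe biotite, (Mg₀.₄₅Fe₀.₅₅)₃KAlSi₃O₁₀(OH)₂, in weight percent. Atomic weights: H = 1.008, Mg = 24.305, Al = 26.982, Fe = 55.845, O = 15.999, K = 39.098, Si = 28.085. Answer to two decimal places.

11.59 wt%

Molar mass of (Mg₀.₄₅Fe₀.₅₅)₃KAlSi₃O₁₀(OH)₂ = 1.35·24.305 + 1.65·55.845 + 1·39.098 + 1·26.982 + 3·28.085 + 12·15.999 + 2·1.008 = 469.295 g/mol.
Each formula unit contains 1.35 Mg, equivalent to 1.35/1 = 1.3500 mol MgO.
M(MgO) = 1×24.305 + 1×15.999 = 40.304 g/mol.
Mass of MgO per formula unit = 1.3500 × 40.304 = 54.410 g.
MgO wt% = 54.410 / 469.295 × 100 = 11.59%.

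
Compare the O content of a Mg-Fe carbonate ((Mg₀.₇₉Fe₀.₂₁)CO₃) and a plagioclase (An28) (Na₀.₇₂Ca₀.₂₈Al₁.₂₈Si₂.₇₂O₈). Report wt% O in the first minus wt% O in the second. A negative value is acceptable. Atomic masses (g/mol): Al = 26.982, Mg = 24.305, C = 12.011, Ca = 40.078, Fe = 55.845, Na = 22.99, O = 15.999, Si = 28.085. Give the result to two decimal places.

4.79 percentage points

M((Mg₀.₇₉Fe₀.₂₁)CO₃) = 90.936 g/mol, so wt% O = 47.997/90.936 × 100 = 52.78%.
M(Na₀.₇₂Ca₀.₂₈Al₁.₂₈Si₂.₇₂O₈) = 266.695 g/mol, so wt% O = 127.992/266.695 × 100 = 47.99%.
52.78 − 47.99 = 4.79 pp.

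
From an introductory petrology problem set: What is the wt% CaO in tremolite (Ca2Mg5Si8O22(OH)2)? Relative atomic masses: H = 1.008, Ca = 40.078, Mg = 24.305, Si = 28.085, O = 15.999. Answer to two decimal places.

13.81 wt%

Formula mass = 812.353 g/mol.
2 Ca → 2.0000 mol CaO per formula unit; M(CaO) = 56.077, so CaO mass = 112.154 g.
112.154/812.353 × 100 = 13.81 wt%.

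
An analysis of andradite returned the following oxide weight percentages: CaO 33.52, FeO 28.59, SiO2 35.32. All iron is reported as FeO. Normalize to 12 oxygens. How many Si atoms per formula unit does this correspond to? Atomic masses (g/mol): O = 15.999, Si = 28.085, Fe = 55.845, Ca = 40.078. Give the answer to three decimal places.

33.52 wt% CaO ÷ 56.077 g/mol = 0.59775 mol, giving 0.59775 Ca and 0.59775 O.
28.59 wt% FeO ÷ 71.844 g/mol = 0.39795 mol, giving 0.39795 Fe and 0.39795 O.
35.32 wt% SiO2 ÷ 60.083 g/mol = 0.58785 mol, giving 0.58785 Si and 1.17570 O.
Oxygen sums to 2.17140; scaling by 12/2.17140 = 5.52639 puts the formula on 12 O.
Si: 0.58785 × 5.52639 = 3.249 atoms per formula unit.

3.249 Si apfu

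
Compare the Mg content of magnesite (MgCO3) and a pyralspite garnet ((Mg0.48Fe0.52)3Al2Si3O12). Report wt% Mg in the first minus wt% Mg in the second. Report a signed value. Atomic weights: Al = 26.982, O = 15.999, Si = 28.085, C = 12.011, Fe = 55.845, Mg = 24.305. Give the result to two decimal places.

21.09 percentage points

M(MgCO3) = 84.313 g/mol, so wt% Mg = 24.305/84.313 × 100 = 28.83%.
M((Mg0.48Fe0.52)3Al2Si3O12) = 452.324 g/mol, so wt% Mg = 34.999/452.324 × 100 = 7.74%.
28.83 − 7.74 = 21.09 pp.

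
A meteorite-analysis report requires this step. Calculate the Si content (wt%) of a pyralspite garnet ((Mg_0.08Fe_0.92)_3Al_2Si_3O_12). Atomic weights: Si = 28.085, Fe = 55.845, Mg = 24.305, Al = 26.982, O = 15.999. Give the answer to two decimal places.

17.19 wt%

Formula mass = 0.24×24.305 + 2.76×55.845 + 2×26.982 + 3×28.085 + 12×15.999 = 490.172 g/mol, of which 84.255 g is Si.
So Si makes up 84.255/490.172 = 0.1719 of the mass, i.e. 17.19%.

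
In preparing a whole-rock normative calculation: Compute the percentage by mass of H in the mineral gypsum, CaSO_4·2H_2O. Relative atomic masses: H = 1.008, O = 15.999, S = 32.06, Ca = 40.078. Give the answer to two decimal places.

M(CaSO_4·2H_2O) = 172.164 g/mol.
H contributes 4 × 1.008 = 4.032 g per mole.
4.032/172.164 = 0.0234 → 2.34%.

2.34 wt%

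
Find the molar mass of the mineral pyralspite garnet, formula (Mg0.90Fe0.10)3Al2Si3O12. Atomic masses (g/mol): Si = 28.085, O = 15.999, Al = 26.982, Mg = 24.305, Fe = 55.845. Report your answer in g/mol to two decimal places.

M = 2.70·24.305 + 0.30·55.845 + 2·26.982 + 3·28.085 + 12·15.999

412.58 g/mol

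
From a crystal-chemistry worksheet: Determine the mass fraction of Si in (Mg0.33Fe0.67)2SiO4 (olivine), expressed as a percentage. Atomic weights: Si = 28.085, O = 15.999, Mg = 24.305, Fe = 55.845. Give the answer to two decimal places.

M((Mg0.33Fe0.67)2SiO4) = 182.955 g/mol.
Si contributes 1 × 28.085 = 28.085 g per mole.
28.085/182.955 = 0.1535 → 15.35%.

15.35 mass %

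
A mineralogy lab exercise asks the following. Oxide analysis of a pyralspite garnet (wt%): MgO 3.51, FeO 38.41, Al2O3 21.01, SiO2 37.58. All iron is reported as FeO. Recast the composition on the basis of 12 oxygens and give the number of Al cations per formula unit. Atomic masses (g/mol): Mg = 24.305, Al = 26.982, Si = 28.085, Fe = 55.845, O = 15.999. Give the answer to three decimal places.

1.985 Al apfu

MgO: 3.51/40.304 = 0.08709 mol → 0.08709 mol Mg, 0.08709 mol O.
FeO: 38.41/71.844 = 0.53463 mol → 0.53463 mol Fe, 0.53463 mol O.
Al2O3: 21.01/101.961 = 0.20606 mol → 0.41212 mol Al, 0.61818 mol O.
SiO2: 37.58/60.083 = 0.62547 mol → 0.62547 mol Si, 1.25094 mol O.
Total oxygen = 2.49084 mol. Normalization factor = 12/2.49084 = 4.81765.
Al per 12 O = 0.41212 × 4.81765 = 1.985.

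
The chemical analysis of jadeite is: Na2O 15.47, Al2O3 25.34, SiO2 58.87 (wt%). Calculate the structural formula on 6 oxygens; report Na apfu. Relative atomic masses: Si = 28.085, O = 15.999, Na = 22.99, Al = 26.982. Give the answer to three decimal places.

1.014 Na apfu

Na2O: 15.47/61.979 = 0.24960 mol → 0.49920 mol Na, 0.24960 mol O.
Al2O3: 25.34/101.961 = 0.24853 mol → 0.49706 mol Al, 0.74559 mol O.
SiO2: 58.87/60.083 = 0.97981 mol → 0.97981 mol Si, 1.95962 mol O.
Total oxygen = 2.95481 mol. Normalization factor = 6/2.95481 = 2.03059.
Na per 6 O = 0.49920 × 2.03059 = 1.014.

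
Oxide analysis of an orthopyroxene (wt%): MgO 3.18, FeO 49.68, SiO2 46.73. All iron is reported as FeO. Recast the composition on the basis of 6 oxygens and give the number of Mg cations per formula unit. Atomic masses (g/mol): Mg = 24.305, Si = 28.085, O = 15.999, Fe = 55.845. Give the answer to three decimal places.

0.204 Mg apfu

MgO (M=40.304): mol = 0.07890; Mg = 0.07890, O = 0.07890.
FeO (M=71.844): mol = 0.69150; Fe = 0.69150, O = 0.69150.
SiO2 (M=60.083): mol = 0.77776; Si = 0.77776, O = 1.55552.
ΣO = 2.32592; factor = 6/ΣO = 2.57962.
Mg apfu = 0.07890 × 2.57962 = 0.204.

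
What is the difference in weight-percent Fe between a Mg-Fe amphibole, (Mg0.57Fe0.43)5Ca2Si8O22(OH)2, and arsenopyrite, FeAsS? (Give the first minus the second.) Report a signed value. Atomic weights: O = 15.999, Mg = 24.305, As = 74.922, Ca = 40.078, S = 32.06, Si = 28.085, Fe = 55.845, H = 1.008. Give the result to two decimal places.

First mineral: 120.067 g Fe in 880.164 g formula = 13.64 wt% Fe.
Second mineral: 55.845 g Fe in 162.827 g formula = 34.30 wt% Fe.
13.64% − 34.30% gives a difference of -20.66 percentage points.

-20.66 percentage points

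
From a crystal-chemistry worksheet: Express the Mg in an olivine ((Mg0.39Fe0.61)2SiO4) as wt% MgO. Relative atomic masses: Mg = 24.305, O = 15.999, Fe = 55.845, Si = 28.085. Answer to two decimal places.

17.55 wt%

Molar mass of (Mg0.39Fe0.61)2SiO4 = 0.78*24.305 + 1.22*55.845 + 1*28.085 + 4*15.999 = 179.170 g/mol.
Each formula unit contains 0.78 Mg, equivalent to 0.78/1 = 0.7800 mol MgO.
M(MgO) = 1×24.305 + 1×15.999 = 40.304 g/mol.
Mass of MgO per formula unit = 0.7800 × 40.304 = 31.437 g.
MgO wt% = 31.437 / 179.170 × 100 = 17.55%.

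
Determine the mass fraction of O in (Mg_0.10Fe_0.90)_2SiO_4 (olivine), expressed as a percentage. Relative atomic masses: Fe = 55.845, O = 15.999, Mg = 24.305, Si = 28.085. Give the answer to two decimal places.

32.41 mass %

Formula mass = 0.20×24.305 + 1.80×55.845 + 1×28.085 + 4×15.999 = 197.463 g/mol, of which 63.996 g is O.
So O makes up 63.996/197.463 = 0.3241 of the mass, i.e. 32.41%.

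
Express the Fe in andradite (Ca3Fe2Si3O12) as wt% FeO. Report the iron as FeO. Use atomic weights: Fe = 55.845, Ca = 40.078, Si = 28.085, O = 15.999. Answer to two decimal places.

28.28 wt%

M(Ca3Fe2Si3O12) = 508.167 g/mol; M(FeO) = 71.844 g/mol.
Moles FeO per formula unit = 2 Fe ÷ 1 = 2.0000.
FeO fraction = (2.0000 × 71.844) / 508.167 = 143.688/508.167 = 0.2828.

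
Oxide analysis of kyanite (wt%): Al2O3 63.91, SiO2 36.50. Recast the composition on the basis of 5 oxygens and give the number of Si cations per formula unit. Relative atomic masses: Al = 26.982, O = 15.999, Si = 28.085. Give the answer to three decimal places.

63.91 wt% Al2O3 ÷ 101.961 g/mol = 0.62681 mol, giving 1.25362 Al and 1.88043 O.
36.50 wt% SiO2 ÷ 60.083 g/mol = 0.60749 mol, giving 0.60749 Si and 1.21498 O.
Oxygen sums to 3.09541; scaling by 5/3.09541 = 1.61529 puts the formula on 5 O.
Si: 0.60749 × 1.61529 = 0.981 atoms per formula unit.

0.981 Si apfu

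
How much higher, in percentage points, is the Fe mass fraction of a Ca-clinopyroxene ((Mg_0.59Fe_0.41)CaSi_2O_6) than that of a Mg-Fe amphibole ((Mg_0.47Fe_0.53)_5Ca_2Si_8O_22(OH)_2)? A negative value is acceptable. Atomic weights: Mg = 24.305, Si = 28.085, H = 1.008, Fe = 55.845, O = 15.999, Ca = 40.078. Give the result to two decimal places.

-6.54 percentage points

Fe in (Mg_0.59Fe_0.41)CaSi_2O_6: molar mass 229.478 g/mol; 0.41×55.845 = 22.896 g → 9.98 wt%.
Fe in (Mg_0.47Fe_0.53)_5Ca_2Si_8O_22(OH)_2: molar mass 895.934 g/mol; 2.65×55.845 = 147.989 g → 16.52 wt%.
Difference = 9.98 − 16.52 = -6.54 percentage points.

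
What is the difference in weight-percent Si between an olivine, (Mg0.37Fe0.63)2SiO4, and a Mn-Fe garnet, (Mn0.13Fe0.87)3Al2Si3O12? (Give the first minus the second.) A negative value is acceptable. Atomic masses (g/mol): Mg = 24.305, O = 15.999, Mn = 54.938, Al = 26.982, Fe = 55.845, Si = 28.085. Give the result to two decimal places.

M((Mg0.37Fe0.63)2SiO4) = 180.431 g/mol, so wt% Si = 28.085/180.431 × 100 = 15.57%.
M((Mn0.13Fe0.87)3Al2Si3O12) = 497.388 g/mol, so wt% Si = 84.255/497.388 × 100 = 16.94%.
15.57 − 16.94 = -1.37 pp.

-1.37 percentage points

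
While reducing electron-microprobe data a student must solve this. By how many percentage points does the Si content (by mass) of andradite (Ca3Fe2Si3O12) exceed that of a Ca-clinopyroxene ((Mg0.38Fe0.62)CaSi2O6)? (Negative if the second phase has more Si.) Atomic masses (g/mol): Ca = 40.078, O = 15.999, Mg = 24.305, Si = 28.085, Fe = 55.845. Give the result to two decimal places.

-7.21 percentage points

First mineral: 84.255 g Si in 508.167 g formula = 16.58 wt% Si.
Second mineral: 56.170 g Si in 236.102 g formula = 23.79 wt% Si.
16.58% − 23.79% gives a difference of -7.21 percentage points.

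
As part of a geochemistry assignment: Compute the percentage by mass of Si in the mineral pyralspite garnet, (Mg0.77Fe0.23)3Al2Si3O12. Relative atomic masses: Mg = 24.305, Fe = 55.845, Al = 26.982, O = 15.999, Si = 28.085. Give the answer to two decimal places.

19.83 mass %

Formula mass = 2.31×24.305 + 0.69×55.845 + 2×26.982 + 3×28.085 + 12×15.999 = 424.885 g/mol, of which 84.255 g is Si.
So Si makes up 84.255/424.885 = 0.1983 of the mass, i.e. 19.83%.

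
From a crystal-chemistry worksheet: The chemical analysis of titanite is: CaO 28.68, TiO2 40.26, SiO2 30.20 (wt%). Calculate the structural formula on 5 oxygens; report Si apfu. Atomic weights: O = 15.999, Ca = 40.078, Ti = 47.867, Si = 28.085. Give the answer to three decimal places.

CaO: 28.68/56.077 = 0.51144 mol → 0.51144 mol Ca, 0.51144 mol O.
TiO2: 40.26/79.865 = 0.50410 mol → 0.50410 mol Ti, 1.00820 mol O.
SiO2: 30.20/60.083 = 0.50264 mol → 0.50264 mol Si, 1.00528 mol O.
Total oxygen = 2.52492 mol. Normalization factor = 5/2.52492 = 1.98026.
Si per 5 O = 0.50264 × 1.98026 = 0.995.

0.995 Si apfu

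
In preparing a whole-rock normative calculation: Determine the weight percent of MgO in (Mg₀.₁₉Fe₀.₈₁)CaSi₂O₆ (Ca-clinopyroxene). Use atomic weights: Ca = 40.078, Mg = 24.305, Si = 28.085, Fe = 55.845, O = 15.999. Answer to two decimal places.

Molar mass of (Mg₀.₁₉Fe₀.₈₁)CaSi₂O₆ = 0.19*24.305 + 0.81*55.845 + 1*40.078 + 2*28.085 + 6*15.999 = 242.094 g/mol.
Each formula unit contains 0.19 Mg, equivalent to 0.19/1 = 0.1900 mol MgO.
M(MgO) = 1×24.305 + 1×15.999 = 40.304 g/mol.
Mass of MgO per formula unit = 0.1900 × 40.304 = 7.658 g.
MgO wt% = 7.658 / 242.094 × 100 = 3.16%.

3.16 wt%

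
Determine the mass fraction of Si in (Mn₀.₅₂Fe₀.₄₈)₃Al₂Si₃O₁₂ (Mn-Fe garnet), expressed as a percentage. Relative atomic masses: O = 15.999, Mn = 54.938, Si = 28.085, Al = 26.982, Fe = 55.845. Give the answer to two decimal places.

M((Mn₀.₅₂Fe₀.₄₈)₃Al₂Si₃O₁₂) = 496.327 g/mol.
Si contributes 3 × 28.085 = 84.255 g per mole.
84.255/496.327 = 0.1698 → 16.98%.

16.98 weight percent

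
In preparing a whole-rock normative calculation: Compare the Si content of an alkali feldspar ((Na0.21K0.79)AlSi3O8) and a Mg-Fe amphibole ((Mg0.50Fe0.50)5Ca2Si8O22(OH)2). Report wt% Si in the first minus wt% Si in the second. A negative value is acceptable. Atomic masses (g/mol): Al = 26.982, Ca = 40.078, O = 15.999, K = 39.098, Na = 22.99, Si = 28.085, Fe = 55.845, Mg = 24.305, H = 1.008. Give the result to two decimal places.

5.43 percentage points

First mineral: 84.255 g Si in 274.944 g formula = 30.64 wt% Si.
Second mineral: 224.680 g Si in 891.203 g formula = 25.21 wt% Si.
30.64% − 25.21% gives a difference of 5.43 percentage points.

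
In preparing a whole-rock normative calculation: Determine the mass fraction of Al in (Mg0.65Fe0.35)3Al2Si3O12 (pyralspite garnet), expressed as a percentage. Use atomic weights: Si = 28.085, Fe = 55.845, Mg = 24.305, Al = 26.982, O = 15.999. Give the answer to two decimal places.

12.37 wt%

M((Mg0.65Fe0.35)3Al2Si3O12) = 436.239 g/mol.
Al contributes 2 × 26.982 = 53.964 g per mole.
53.964/436.239 = 0.1237 → 12.37%.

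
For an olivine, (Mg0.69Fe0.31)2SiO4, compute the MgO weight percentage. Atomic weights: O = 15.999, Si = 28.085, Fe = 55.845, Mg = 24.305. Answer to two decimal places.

Molar mass of (Mg0.69Fe0.31)2SiO4 = 1.38·24.305 + 0.62·55.845 + 1·28.085 + 4·15.999 = 160.246 g/mol.
Each formula unit contains 1.38 Mg, equivalent to 1.38/1 = 1.3800 mol MgO.
M(MgO) = 1×24.305 + 1×15.999 = 40.304 g/mol.
Mass of MgO per formula unit = 1.3800 × 40.304 = 55.620 g.
MgO wt% = 55.620 / 160.246 × 100 = 34.71%.

34.71 wt%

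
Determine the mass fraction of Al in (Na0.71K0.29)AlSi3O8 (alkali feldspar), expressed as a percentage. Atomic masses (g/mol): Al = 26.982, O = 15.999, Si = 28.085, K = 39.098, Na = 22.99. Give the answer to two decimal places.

10.11 wt%

Formula mass = 0.71*22.99 + 0.29*39.098 + 1*26.982 + 3*28.085 + 8*15.999 = 266.890 g/mol, of which 26.982 g is Al.
So Al makes up 26.982/266.890 = 0.1011 of the mass, i.e. 10.11%.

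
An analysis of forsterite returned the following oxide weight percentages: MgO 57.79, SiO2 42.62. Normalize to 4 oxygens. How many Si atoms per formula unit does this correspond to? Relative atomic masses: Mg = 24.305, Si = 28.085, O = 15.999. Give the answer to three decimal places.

0.995 Si apfu

57.79 wt% MgO ÷ 40.304 g/mol = 1.43385 mol, giving 1.43385 Mg and 1.43385 O.
42.62 wt% SiO2 ÷ 60.083 g/mol = 0.70935 mol, giving 0.70935 Si and 1.41870 O.
Oxygen sums to 2.85255; scaling by 4/2.85255 = 1.40225 puts the formula on 4 O.
Si: 0.70935 × 1.40225 = 0.995 atoms per formula unit.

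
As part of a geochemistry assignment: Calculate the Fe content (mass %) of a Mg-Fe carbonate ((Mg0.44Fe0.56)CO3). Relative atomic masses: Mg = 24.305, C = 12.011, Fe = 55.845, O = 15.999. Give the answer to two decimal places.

30.67 mass %

M((Mg0.44Fe0.56)CO3) = 101.975 g/mol.
Fe contributes 0.56 × 55.845 = 31.273 g per mole.
31.273/101.975 = 0.3067 → 30.67%.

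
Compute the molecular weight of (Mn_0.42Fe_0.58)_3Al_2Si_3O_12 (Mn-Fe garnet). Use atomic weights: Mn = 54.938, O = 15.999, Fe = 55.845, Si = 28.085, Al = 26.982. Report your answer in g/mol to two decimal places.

496.60 g/mol

M = 1.26*54.938 + 1.74*55.845 + 2*26.982 + 3*28.085 + 12*15.999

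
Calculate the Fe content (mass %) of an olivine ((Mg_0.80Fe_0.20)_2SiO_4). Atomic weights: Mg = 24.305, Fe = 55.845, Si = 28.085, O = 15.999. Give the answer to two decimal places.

M((Mg_0.80Fe_0.20)_2SiO_4) = 153.307 g/mol.
Fe contributes 0.40 × 55.845 = 22.338 g per mole.
22.338/153.307 = 0.1457 → 14.57%.

14.57 mass %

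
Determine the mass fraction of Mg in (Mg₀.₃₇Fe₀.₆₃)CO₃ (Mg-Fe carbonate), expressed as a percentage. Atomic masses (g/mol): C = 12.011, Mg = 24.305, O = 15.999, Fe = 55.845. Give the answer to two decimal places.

Molar mass of (Mg₀.₃₇Fe₀.₆₃)CO₃: 0.37·24.305 + 0.63·55.845 + 1·12.011 + 3·15.999 = 104.183 g/mol.
Mass of Mg per formula unit: 0.37 × 24.305 = 8.993 g.
Weight fraction Mg = 8.993 / 104.183 = 0.0863.

8.63 mass %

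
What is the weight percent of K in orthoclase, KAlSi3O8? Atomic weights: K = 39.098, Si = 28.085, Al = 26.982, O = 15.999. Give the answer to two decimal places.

14.05 wt%

M(KAlSi3O8) = 278.327 g/mol.
K contributes 1 × 39.098 = 39.098 g per mole.
39.098/278.327 = 0.1405 → 14.05%.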